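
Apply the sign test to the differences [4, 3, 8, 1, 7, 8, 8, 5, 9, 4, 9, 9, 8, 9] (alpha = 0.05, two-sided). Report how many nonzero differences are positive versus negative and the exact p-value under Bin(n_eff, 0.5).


Step 1: Discard zero differences. Original n = 14; n_eff = number of nonzero differences = 14.
Nonzero differences (with sign): +4, +3, +8, +1, +7, +8, +8, +5, +9, +4, +9, +9, +8, +9
Step 2: Count signs: positive = 14, negative = 0.
Step 3: Under H0: P(positive) = 0.5, so the number of positives S ~ Bin(14, 0.5).
Step 4: Two-sided exact p-value = sum of Bin(14,0.5) probabilities at or below the observed probability = 0.000122.
Step 5: alpha = 0.05. reject H0.

n_eff = 14, pos = 14, neg = 0, p = 0.000122, reject H0.


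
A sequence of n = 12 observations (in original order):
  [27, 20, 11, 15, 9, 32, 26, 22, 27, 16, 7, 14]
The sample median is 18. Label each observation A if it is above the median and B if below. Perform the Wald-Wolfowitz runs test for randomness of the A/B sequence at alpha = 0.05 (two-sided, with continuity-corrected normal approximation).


Step 1: Compute median = 18; label A = above, B = below.
Labels in order: AABBBAAAABBB  (n_A = 6, n_B = 6)
Step 2: Count runs R = 4.
Step 3: Under H0 (random ordering), E[R] = 2*n_A*n_B/(n_A+n_B) + 1 = 2*6*6/12 + 1 = 7.0000.
        Var[R] = 2*n_A*n_B*(2*n_A*n_B - n_A - n_B) / ((n_A+n_B)^2 * (n_A+n_B-1)) = 4320/1584 = 2.7273.
        SD[R] = 1.6514.
Step 4: Continuity-corrected z = (R + 0.5 - E[R]) / SD[R] = (4 + 0.5 - 7.0000) / 1.6514 = -1.5138.
Step 5: Two-sided p-value via normal approximation = 2*(1 - Phi(|z|)) = 0.130070.
Step 6: alpha = 0.05. fail to reject H0.

R = 4, z = -1.5138, p = 0.130070, fail to reject H0.


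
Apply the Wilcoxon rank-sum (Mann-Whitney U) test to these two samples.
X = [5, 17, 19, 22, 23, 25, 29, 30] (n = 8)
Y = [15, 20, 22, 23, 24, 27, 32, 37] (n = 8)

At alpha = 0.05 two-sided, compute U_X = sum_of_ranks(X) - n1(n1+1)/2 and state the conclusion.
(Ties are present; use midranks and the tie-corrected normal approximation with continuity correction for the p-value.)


Step 1: Combine and sort all 16 observations; assign midranks.
sorted (value, group): (5,X), (15,Y), (17,X), (19,X), (20,Y), (22,X), (22,Y), (23,X), (23,Y), (24,Y), (25,X), (27,Y), (29,X), (30,X), (32,Y), (37,Y)
ranks: 5->1, 15->2, 17->3, 19->4, 20->5, 22->6.5, 22->6.5, 23->8.5, 23->8.5, 24->10, 25->11, 27->12, 29->13, 30->14, 32->15, 37->16
Step 2: Rank sum for X: R1 = 1 + 3 + 4 + 6.5 + 8.5 + 11 + 13 + 14 = 61.
Step 3: U_X = R1 - n1(n1+1)/2 = 61 - 8*9/2 = 61 - 36 = 25.
       U_Y = n1*n2 - U_X = 64 - 25 = 39.
Step 4: Ties are present, so use the tie-corrected normal approximation (with continuity correction) for the p-value.
Step 5: p-value = 0.494201; compare to alpha = 0.05. fail to reject H0.

U_X = 25, p = 0.494201, fail to reject H0 at alpha = 0.05.


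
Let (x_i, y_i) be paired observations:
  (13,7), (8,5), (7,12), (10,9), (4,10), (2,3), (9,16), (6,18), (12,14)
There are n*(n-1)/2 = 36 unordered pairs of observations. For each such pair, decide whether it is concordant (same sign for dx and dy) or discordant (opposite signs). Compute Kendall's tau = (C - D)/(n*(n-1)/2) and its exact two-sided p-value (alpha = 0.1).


Step 1: Enumerate the 36 unordered pairs (i,j) with i<j and classify each by sign(x_j-x_i) * sign(y_j-y_i).
  (1,2):dx=-5,dy=-2->C; (1,3):dx=-6,dy=+5->D; (1,4):dx=-3,dy=+2->D; (1,5):dx=-9,dy=+3->D
  (1,6):dx=-11,dy=-4->C; (1,7):dx=-4,dy=+9->D; (1,8):dx=-7,dy=+11->D; (1,9):dx=-1,dy=+7->D
  (2,3):dx=-1,dy=+7->D; (2,4):dx=+2,dy=+4->C; (2,5):dx=-4,dy=+5->D; (2,6):dx=-6,dy=-2->C
  (2,7):dx=+1,dy=+11->C; (2,8):dx=-2,dy=+13->D; (2,9):dx=+4,dy=+9->C; (3,4):dx=+3,dy=-3->D
  (3,5):dx=-3,dy=-2->C; (3,6):dx=-5,dy=-9->C; (3,7):dx=+2,dy=+4->C; (3,8):dx=-1,dy=+6->D
  (3,9):dx=+5,dy=+2->C; (4,5):dx=-6,dy=+1->D; (4,6):dx=-8,dy=-6->C; (4,7):dx=-1,dy=+7->D
  (4,8):dx=-4,dy=+9->D; (4,9):dx=+2,dy=+5->C; (5,6):dx=-2,dy=-7->C; (5,7):dx=+5,dy=+6->C
  (5,8):dx=+2,dy=+8->C; (5,9):dx=+8,dy=+4->C; (6,7):dx=+7,dy=+13->C; (6,8):dx=+4,dy=+15->C
  (6,9):dx=+10,dy=+11->C; (7,8):dx=-3,dy=+2->D; (7,9):dx=+3,dy=-2->D; (8,9):dx=+6,dy=-4->D
Step 2: C = 19, D = 17, total pairs = 36.
Step 3: tau = (C - D)/(n(n-1)/2) = (19 - 17)/36 = 0.055556.
Step 4: Exact two-sided p-value (enumerate n! = 362880 permutations of y under H0): p = 0.919455.
Step 5: alpha = 0.1. fail to reject H0.

tau_b = 0.0556 (C=19, D=17), p = 0.919455, fail to reject H0.


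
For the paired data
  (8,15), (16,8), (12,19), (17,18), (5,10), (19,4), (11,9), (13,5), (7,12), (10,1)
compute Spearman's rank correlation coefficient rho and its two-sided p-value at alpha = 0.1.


Step 1: Rank x and y separately (midranks; no ties here).
rank(x): 8->3, 16->8, 12->6, 17->9, 5->1, 19->10, 11->5, 13->7, 7->2, 10->4
rank(y): 15->8, 8->4, 19->10, 18->9, 10->6, 4->2, 9->5, 5->3, 12->7, 1->1
Step 2: d_i = R_x(i) - R_y(i); compute d_i^2.
  (3-8)^2=25, (8-4)^2=16, (6-10)^2=16, (9-9)^2=0, (1-6)^2=25, (10-2)^2=64, (5-5)^2=0, (7-3)^2=16, (2-7)^2=25, (4-1)^2=9
sum(d^2) = 196.
Step 3: rho = 1 - 6*196 / (10*(10^2 - 1)) = 1 - 1176/990 = -0.187879.
Step 4: Under H0, t = rho * sqrt((n-2)/(1-rho^2)) = -0.5410 ~ t(8).
Step 5: Two-sided p-value from the t-distribution with 8 df = 0.603218.
Step 6: alpha = 0.1. fail to reject H0.

rho = -0.1879, p = 0.603218, fail to reject H0 at alpha = 0.1.


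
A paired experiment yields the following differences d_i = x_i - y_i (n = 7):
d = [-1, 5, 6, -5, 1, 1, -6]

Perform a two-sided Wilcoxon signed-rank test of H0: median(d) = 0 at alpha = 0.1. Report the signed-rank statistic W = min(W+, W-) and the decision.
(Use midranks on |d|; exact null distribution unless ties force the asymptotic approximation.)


Step 1: Drop any zero differences (none here) and take |d_i|.
|d| = [1, 5, 6, 5, 1, 1, 6]
Step 2: Midrank |d_i| (ties get averaged ranks).
ranks: |1|->2, |5|->4.5, |6|->6.5, |5|->4.5, |1|->2, |1|->2, |6|->6.5
Step 3: Attach original signs; sum ranks with positive sign and with negative sign.
W+ = 4.5 + 6.5 + 2 + 2 = 15
W- = 2 + 4.5 + 6.5 = 13
(Check: W+ + W- = 28 should equal n(n+1)/2 = 28.)
Step 4: Test statistic W = min(W+, W-) = 13.
Step 5: Ties in |d|, so use the tie-corrected normal approximation.
        E[W] = n(n+1)/4 = 7*8/4 = 14.
        Tie groups: |d|=1 (t=3), |d|=5 (t=2), |d|=6 (t=2); sum(t^3 - t) = 36.
        Var[W] = n(n+1)(2n+1)/24 - sum(t^3-t)/48 = 840/24 - 36/48 = 34.25.
        z = (W - E[W]) / sqrt(Var[W]) = (13 - 14) / 5.8523 = -0.1709.
        Two-sided p = 2*Phi(z) = 0.864325.
Step 6: alpha = 0.1. fail to reject H0.

W+ = 15, W- = 13, W = min = 13, p = 0.864325, fail to reject H0.


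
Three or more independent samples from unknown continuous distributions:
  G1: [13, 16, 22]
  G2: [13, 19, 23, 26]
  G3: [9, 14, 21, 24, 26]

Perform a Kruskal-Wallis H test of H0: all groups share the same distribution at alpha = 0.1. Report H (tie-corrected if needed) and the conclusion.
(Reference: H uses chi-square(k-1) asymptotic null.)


Step 1: Combine all N = 12 observations and assign midranks.
sorted (value, group, rank): (9,G3,1), (13,G1,2.5), (13,G2,2.5), (14,G3,4), (16,G1,5), (19,G2,6), (21,G3,7), (22,G1,8), (23,G2,9), (24,G3,10), (26,G2,11.5), (26,G3,11.5)
Step 2: Sum ranks within each group.
R_1 = 15.5 (n_1 = 3)
R_2 = 29 (n_2 = 4)
R_3 = 33.5 (n_3 = 5)
Step 3: H = 12/(N(N+1)) * sum(R_i^2/n_i) - 3(N+1)
     = 12/(12*13) * (15.5^2/3 + 29^2/4 + 33.5^2/5) - 3*13
     = 0.076923 * 514.783 - 39
     = 0.598718.
Step 4: Ties present; correction factor C = 1 - 12/(12^3 - 12) = 0.993007. Corrected H = 0.598718 / 0.993007 = 0.602934.
Step 5: Under H0, H ~ chi^2(2); p-value = 0.739732.
Step 6: alpha = 0.1. fail to reject H0.

H = 0.6029, df = 2, p = 0.739732, fail to reject H0.


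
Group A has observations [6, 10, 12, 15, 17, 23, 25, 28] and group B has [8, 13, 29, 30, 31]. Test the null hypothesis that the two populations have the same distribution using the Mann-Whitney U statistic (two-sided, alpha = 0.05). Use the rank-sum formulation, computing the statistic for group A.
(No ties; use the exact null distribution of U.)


Step 1: Combine and sort all 13 observations; assign midranks.
sorted (value, group): (6,X), (8,Y), (10,X), (12,X), (13,Y), (15,X), (17,X), (23,X), (25,X), (28,X), (29,Y), (30,Y), (31,Y)
ranks: 6->1, 8->2, 10->3, 12->4, 13->5, 15->6, 17->7, 23->8, 25->9, 28->10, 29->11, 30->12, 31->13
Step 2: Rank sum for X: R1 = 1 + 3 + 4 + 6 + 7 + 8 + 9 + 10 = 48.
Step 3: U_X = R1 - n1(n1+1)/2 = 48 - 8*9/2 = 48 - 36 = 12.
       U_Y = n1*n2 - U_X = 40 - 12 = 28.
Step 4: No ties, so the exact null distribution of U (based on enumerating the C(13,8) = 1287 equally likely rank assignments) gives the two-sided p-value.
Step 5: p-value = 0.284382; compare to alpha = 0.05. fail to reject H0.

U_X = 12, p = 0.284382, fail to reject H0 at alpha = 0.05.


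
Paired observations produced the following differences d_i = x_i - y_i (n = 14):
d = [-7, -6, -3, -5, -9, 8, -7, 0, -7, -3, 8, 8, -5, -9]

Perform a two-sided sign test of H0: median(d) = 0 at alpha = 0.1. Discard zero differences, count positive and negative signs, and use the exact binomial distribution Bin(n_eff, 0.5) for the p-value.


Step 1: Discard zero differences. Original n = 14; n_eff = number of nonzero differences = 13.
Nonzero differences (with sign): -7, -6, -3, -5, -9, +8, -7, -7, -3, +8, +8, -5, -9
Step 2: Count signs: positive = 3, negative = 10.
Step 3: Under H0: P(positive) = 0.5, so the number of positives S ~ Bin(13, 0.5).
Step 4: Two-sided exact p-value = sum of Bin(13,0.5) probabilities at or below the observed probability = 0.092285.
Step 5: alpha = 0.1. reject H0.

n_eff = 13, pos = 3, neg = 10, p = 0.092285, reject H0.


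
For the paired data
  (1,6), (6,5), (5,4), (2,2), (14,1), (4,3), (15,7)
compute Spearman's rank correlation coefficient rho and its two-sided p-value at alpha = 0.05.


Step 1: Rank x and y separately (midranks; no ties here).
rank(x): 1->1, 6->5, 5->4, 2->2, 14->6, 4->3, 15->7
rank(y): 6->6, 5->5, 4->4, 2->2, 1->1, 3->3, 7->7
Step 2: d_i = R_x(i) - R_y(i); compute d_i^2.
  (1-6)^2=25, (5-5)^2=0, (4-4)^2=0, (2-2)^2=0, (6-1)^2=25, (3-3)^2=0, (7-7)^2=0
sum(d^2) = 50.
Step 3: rho = 1 - 6*50 / (7*(7^2 - 1)) = 1 - 300/336 = 0.107143.
Step 4: Under H0, t = rho * sqrt((n-2)/(1-rho^2)) = 0.2410 ~ t(5).
Step 5: Two-sided p-value from the t-distribution with 5 df = 0.819151.
Step 6: alpha = 0.05. fail to reject H0.

rho = 0.1071, p = 0.819151, fail to reject H0 at alpha = 0.05.


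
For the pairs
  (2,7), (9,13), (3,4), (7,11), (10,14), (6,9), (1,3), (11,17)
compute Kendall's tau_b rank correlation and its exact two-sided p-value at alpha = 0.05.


Step 1: Enumerate the 28 unordered pairs (i,j) with i<j and classify each by sign(x_j-x_i) * sign(y_j-y_i).
  (1,2):dx=+7,dy=+6->C; (1,3):dx=+1,dy=-3->D; (1,4):dx=+5,dy=+4->C; (1,5):dx=+8,dy=+7->C
  (1,6):dx=+4,dy=+2->C; (1,7):dx=-1,dy=-4->C; (1,8):dx=+9,dy=+10->C; (2,3):dx=-6,dy=-9->C
  (2,4):dx=-2,dy=-2->C; (2,5):dx=+1,dy=+1->C; (2,6):dx=-3,dy=-4->C; (2,7):dx=-8,dy=-10->C
  (2,8):dx=+2,dy=+4->C; (3,4):dx=+4,dy=+7->C; (3,5):dx=+7,dy=+10->C; (3,6):dx=+3,dy=+5->C
  (3,7):dx=-2,dy=-1->C; (3,8):dx=+8,dy=+13->C; (4,5):dx=+3,dy=+3->C; (4,6):dx=-1,dy=-2->C
  (4,7):dx=-6,dy=-8->C; (4,8):dx=+4,dy=+6->C; (5,6):dx=-4,dy=-5->C; (5,7):dx=-9,dy=-11->C
  (5,8):dx=+1,dy=+3->C; (6,7):dx=-5,dy=-6->C; (6,8):dx=+5,dy=+8->C; (7,8):dx=+10,dy=+14->C
Step 2: C = 27, D = 1, total pairs = 28.
Step 3: tau = (C - D)/(n(n-1)/2) = (27 - 1)/28 = 0.928571.
Step 4: Exact two-sided p-value (enumerate n! = 40320 permutations of y under H0): p = 0.000397.
Step 5: alpha = 0.05. reject H0.

tau_b = 0.9286 (C=27, D=1), p = 0.000397, reject H0.


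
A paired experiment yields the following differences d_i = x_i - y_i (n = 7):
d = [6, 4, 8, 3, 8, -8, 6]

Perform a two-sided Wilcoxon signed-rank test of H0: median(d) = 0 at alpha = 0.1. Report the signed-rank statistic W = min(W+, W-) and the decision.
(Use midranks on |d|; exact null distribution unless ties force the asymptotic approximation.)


Step 1: Drop any zero differences (none here) and take |d_i|.
|d| = [6, 4, 8, 3, 8, 8, 6]
Step 2: Midrank |d_i| (ties get averaged ranks).
ranks: |6|->3.5, |4|->2, |8|->6, |3|->1, |8|->6, |8|->6, |6|->3.5
Step 3: Attach original signs; sum ranks with positive sign and with negative sign.
W+ = 3.5 + 2 + 6 + 1 + 6 + 3.5 = 22
W- = 6 = 6
(Check: W+ + W- = 28 should equal n(n+1)/2 = 28.)
Step 4: Test statistic W = min(W+, W-) = 6.
Step 5: Ties in |d|, so use the tie-corrected normal approximation.
        E[W] = n(n+1)/4 = 7*8/4 = 14.
        Tie groups: |d|=6 (t=2), |d|=8 (t=3); sum(t^3 - t) = 30.
        Var[W] = n(n+1)(2n+1)/24 - sum(t^3-t)/48 = 840/24 - 30/48 = 34.375.
        z = (W - E[W]) / sqrt(Var[W]) = (6 - 14) / 5.8630 = -1.3645.
        Two-sided p = 2*Phi(z) = 0.172415.
Step 6: alpha = 0.1. fail to reject H0.

W+ = 22, W- = 6, W = min = 6, p = 0.172415, fail to reject H0.


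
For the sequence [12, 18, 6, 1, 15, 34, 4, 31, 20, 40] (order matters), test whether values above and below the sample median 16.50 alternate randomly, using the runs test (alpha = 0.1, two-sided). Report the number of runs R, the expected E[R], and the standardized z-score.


Step 1: Compute median = 16.50; label A = above, B = below.
Labels in order: BABBBABAAA  (n_A = 5, n_B = 5)
Step 2: Count runs R = 6.
Step 3: Under H0 (random ordering), E[R] = 2*n_A*n_B/(n_A+n_B) + 1 = 2*5*5/10 + 1 = 6.0000.
        Var[R] = 2*n_A*n_B*(2*n_A*n_B - n_A - n_B) / ((n_A+n_B)^2 * (n_A+n_B-1)) = 2000/900 = 2.2222.
        SD[R] = 1.4907.
Step 4: R = E[R], so z = 0 with no continuity correction.
Step 5: Two-sided p-value via normal approximation = 2*(1 - Phi(|z|)) = 1.000000.
Step 6: alpha = 0.1. fail to reject H0.

R = 6, z = 0.0000, p = 1.000000, fail to reject H0.


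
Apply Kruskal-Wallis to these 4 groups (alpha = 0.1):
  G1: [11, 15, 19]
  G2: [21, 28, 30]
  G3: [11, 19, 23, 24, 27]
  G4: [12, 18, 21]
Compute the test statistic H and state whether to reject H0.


Step 1: Combine all N = 14 observations and assign midranks.
sorted (value, group, rank): (11,G1,1.5), (11,G3,1.5), (12,G4,3), (15,G1,4), (18,G4,5), (19,G1,6.5), (19,G3,6.5), (21,G2,8.5), (21,G4,8.5), (23,G3,10), (24,G3,11), (27,G3,12), (28,G2,13), (30,G2,14)
Step 2: Sum ranks within each group.
R_1 = 12 (n_1 = 3)
R_2 = 35.5 (n_2 = 3)
R_3 = 41 (n_3 = 5)
R_4 = 16.5 (n_4 = 3)
Step 3: H = 12/(N(N+1)) * sum(R_i^2/n_i) - 3(N+1)
     = 12/(14*15) * (12^2/3 + 35.5^2/3 + 41^2/5 + 16.5^2/3) - 3*15
     = 0.057143 * 895.033 - 45
     = 6.144762.
Step 4: Ties present; correction factor C = 1 - 18/(14^3 - 14) = 0.993407. Corrected H = 6.144762 / 0.993407 = 6.185546.
Step 5: Under H0, H ~ chi^2(3); p-value = 0.102924.
Step 6: alpha = 0.1. fail to reject H0.

H = 6.1855, df = 3, p = 0.102924, fail to reject H0.


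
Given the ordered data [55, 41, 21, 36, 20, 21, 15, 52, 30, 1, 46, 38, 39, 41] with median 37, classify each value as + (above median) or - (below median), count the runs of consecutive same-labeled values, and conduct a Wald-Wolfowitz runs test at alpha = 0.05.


Step 1: Compute median = 37; label A = above, B = below.
Labels in order: AABBBBBABBAAAA  (n_A = 7, n_B = 7)
Step 2: Count runs R = 5.
Step 3: Under H0 (random ordering), E[R] = 2*n_A*n_B/(n_A+n_B) + 1 = 2*7*7/14 + 1 = 8.0000.
        Var[R] = 2*n_A*n_B*(2*n_A*n_B - n_A - n_B) / ((n_A+n_B)^2 * (n_A+n_B-1)) = 8232/2548 = 3.2308.
        SD[R] = 1.7974.
Step 4: Continuity-corrected z = (R + 0.5 - E[R]) / SD[R] = (5 + 0.5 - 8.0000) / 1.7974 = -1.3909.
Step 5: Two-sided p-value via normal approximation = 2*(1 - Phi(|z|)) = 0.164264.
Step 6: alpha = 0.05. fail to reject H0.

R = 5, z = -1.3909, p = 0.164264, fail to reject H0.


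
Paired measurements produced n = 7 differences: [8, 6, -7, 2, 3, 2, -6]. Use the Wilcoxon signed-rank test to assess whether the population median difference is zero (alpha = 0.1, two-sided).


Step 1: Drop any zero differences (none here) and take |d_i|.
|d| = [8, 6, 7, 2, 3, 2, 6]
Step 2: Midrank |d_i| (ties get averaged ranks).
ranks: |8|->7, |6|->4.5, |7|->6, |2|->1.5, |3|->3, |2|->1.5, |6|->4.5
Step 3: Attach original signs; sum ranks with positive sign and with negative sign.
W+ = 7 + 4.5 + 1.5 + 3 + 1.5 = 17.5
W- = 6 + 4.5 = 10.5
(Check: W+ + W- = 28 should equal n(n+1)/2 = 28.)
Step 4: Test statistic W = min(W+, W-) = 10.5.
Step 5: Ties in |d|, so use the tie-corrected normal approximation.
        E[W] = n(n+1)/4 = 7*8/4 = 14.
        Tie groups: |d|=2 (t=2), |d|=6 (t=2); sum(t^3 - t) = 12.
        Var[W] = n(n+1)(2n+1)/24 - sum(t^3-t)/48 = 840/24 - 12/48 = 34.75.
        z = (W - E[W]) / sqrt(Var[W]) = (10.5 - 14) / 5.8949 = -0.5937.
        Two-sided p = 2*Phi(z) = 0.552691.
Step 6: alpha = 0.1. fail to reject H0.

W+ = 17.5, W- = 10.5, W = min = 10.5, p = 0.552691, fail to reject H0.


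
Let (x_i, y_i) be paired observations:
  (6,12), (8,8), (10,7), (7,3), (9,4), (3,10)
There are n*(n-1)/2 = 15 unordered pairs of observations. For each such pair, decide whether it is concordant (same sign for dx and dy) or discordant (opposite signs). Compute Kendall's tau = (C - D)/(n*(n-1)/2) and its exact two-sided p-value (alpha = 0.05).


Step 1: Enumerate the 15 unordered pairs (i,j) with i<j and classify each by sign(x_j-x_i) * sign(y_j-y_i).
  (1,2):dx=+2,dy=-4->D; (1,3):dx=+4,dy=-5->D; (1,4):dx=+1,dy=-9->D; (1,5):dx=+3,dy=-8->D
  (1,6):dx=-3,dy=-2->C; (2,3):dx=+2,dy=-1->D; (2,4):dx=-1,dy=-5->C; (2,5):dx=+1,dy=-4->D
  (2,6):dx=-5,dy=+2->D; (3,4):dx=-3,dy=-4->C; (3,5):dx=-1,dy=-3->C; (3,6):dx=-7,dy=+3->D
  (4,5):dx=+2,dy=+1->C; (4,6):dx=-4,dy=+7->D; (5,6):dx=-6,dy=+6->D
Step 2: C = 5, D = 10, total pairs = 15.
Step 3: tau = (C - D)/(n(n-1)/2) = (5 - 10)/15 = -0.333333.
Step 4: Exact two-sided p-value (enumerate n! = 720 permutations of y under H0): p = 0.469444.
Step 5: alpha = 0.05. fail to reject H0.

tau_b = -0.3333 (C=5, D=10), p = 0.469444, fail to reject H0.


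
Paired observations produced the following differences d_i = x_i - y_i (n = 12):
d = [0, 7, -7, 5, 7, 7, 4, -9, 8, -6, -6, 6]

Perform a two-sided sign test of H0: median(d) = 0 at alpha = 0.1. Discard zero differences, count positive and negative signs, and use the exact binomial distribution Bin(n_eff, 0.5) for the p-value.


Step 1: Discard zero differences. Original n = 12; n_eff = number of nonzero differences = 11.
Nonzero differences (with sign): +7, -7, +5, +7, +7, +4, -9, +8, -6, -6, +6
Step 2: Count signs: positive = 7, negative = 4.
Step 3: Under H0: P(positive) = 0.5, so the number of positives S ~ Bin(11, 0.5).
Step 4: Two-sided exact p-value = sum of Bin(11,0.5) probabilities at or below the observed probability = 0.548828.
Step 5: alpha = 0.1. fail to reject H0.

n_eff = 11, pos = 7, neg = 4, p = 0.548828, fail to reject H0.


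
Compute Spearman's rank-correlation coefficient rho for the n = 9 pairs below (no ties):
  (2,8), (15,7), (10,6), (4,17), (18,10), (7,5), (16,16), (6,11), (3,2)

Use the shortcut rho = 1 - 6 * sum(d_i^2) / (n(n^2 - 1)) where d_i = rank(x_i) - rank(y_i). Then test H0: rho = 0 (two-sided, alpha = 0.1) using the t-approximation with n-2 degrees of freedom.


Step 1: Rank x and y separately (midranks; no ties here).
rank(x): 2->1, 15->7, 10->6, 4->3, 18->9, 7->5, 16->8, 6->4, 3->2
rank(y): 8->5, 7->4, 6->3, 17->9, 10->6, 5->2, 16->8, 11->7, 2->1
Step 2: d_i = R_x(i) - R_y(i); compute d_i^2.
  (1-5)^2=16, (7-4)^2=9, (6-3)^2=9, (3-9)^2=36, (9-6)^2=9, (5-2)^2=9, (8-8)^2=0, (4-7)^2=9, (2-1)^2=1
sum(d^2) = 98.
Step 3: rho = 1 - 6*98 / (9*(9^2 - 1)) = 1 - 588/720 = 0.183333.
Step 4: Under H0, t = rho * sqrt((n-2)/(1-rho^2)) = 0.4934 ~ t(7).
Step 5: Two-sided p-value from the t-distribution with 7 df = 0.636820.
Step 6: alpha = 0.1. fail to reject H0.

rho = 0.1833, p = 0.636820, fail to reject H0 at alpha = 0.1.


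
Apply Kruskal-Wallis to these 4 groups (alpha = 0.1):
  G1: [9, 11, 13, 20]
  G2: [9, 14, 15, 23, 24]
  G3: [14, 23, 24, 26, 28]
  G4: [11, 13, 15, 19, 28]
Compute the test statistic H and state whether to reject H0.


Step 1: Combine all N = 19 observations and assign midranks.
sorted (value, group, rank): (9,G1,1.5), (9,G2,1.5), (11,G1,3.5), (11,G4,3.5), (13,G1,5.5), (13,G4,5.5), (14,G2,7.5), (14,G3,7.5), (15,G2,9.5), (15,G4,9.5), (19,G4,11), (20,G1,12), (23,G2,13.5), (23,G3,13.5), (24,G2,15.5), (24,G3,15.5), (26,G3,17), (28,G3,18.5), (28,G4,18.5)
Step 2: Sum ranks within each group.
R_1 = 22.5 (n_1 = 4)
R_2 = 47.5 (n_2 = 5)
R_3 = 72 (n_3 = 5)
R_4 = 48 (n_4 = 5)
Step 3: H = 12/(N(N+1)) * sum(R_i^2/n_i) - 3(N+1)
     = 12/(19*20) * (22.5^2/4 + 47.5^2/5 + 72^2/5 + 48^2/5) - 3*20
     = 0.031579 * 2075.41 - 60
     = 5.539342.
Step 4: Ties present; correction factor C = 1 - 48/(19^3 - 19) = 0.992982. Corrected H = 5.539342 / 0.992982 = 5.578489.
Step 5: Under H0, H ~ chi^2(3); p-value = 0.134019.
Step 6: alpha = 0.1. fail to reject H0.

H = 5.5785, df = 3, p = 0.134019, fail to reject H0.


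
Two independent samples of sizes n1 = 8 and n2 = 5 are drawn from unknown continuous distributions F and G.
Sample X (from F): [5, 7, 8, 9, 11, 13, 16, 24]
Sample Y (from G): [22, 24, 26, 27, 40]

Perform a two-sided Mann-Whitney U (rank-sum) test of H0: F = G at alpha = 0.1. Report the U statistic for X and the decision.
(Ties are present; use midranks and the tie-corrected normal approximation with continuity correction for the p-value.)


Step 1: Combine and sort all 13 observations; assign midranks.
sorted (value, group): (5,X), (7,X), (8,X), (9,X), (11,X), (13,X), (16,X), (22,Y), (24,X), (24,Y), (26,Y), (27,Y), (40,Y)
ranks: 5->1, 7->2, 8->3, 9->4, 11->5, 13->6, 16->7, 22->8, 24->9.5, 24->9.5, 26->11, 27->12, 40->13
Step 2: Rank sum for X: R1 = 1 + 2 + 3 + 4 + 5 + 6 + 7 + 9.5 = 37.5.
Step 3: U_X = R1 - n1(n1+1)/2 = 37.5 - 8*9/2 = 37.5 - 36 = 1.5.
       U_Y = n1*n2 - U_X = 40 - 1.5 = 38.5.
Step 4: Ties are present, so use the tie-corrected normal approximation (with continuity correction) for the p-value.
Step 5: p-value = 0.008326; compare to alpha = 0.1. reject H0.

U_X = 1.5, p = 0.008326, reject H0 at alpha = 0.1.


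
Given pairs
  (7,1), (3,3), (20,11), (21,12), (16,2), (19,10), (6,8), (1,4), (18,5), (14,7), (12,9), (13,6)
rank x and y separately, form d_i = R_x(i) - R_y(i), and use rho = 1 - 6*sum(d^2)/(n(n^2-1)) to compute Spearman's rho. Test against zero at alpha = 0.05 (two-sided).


Step 1: Rank x and y separately (midranks; no ties here).
rank(x): 7->4, 3->2, 20->11, 21->12, 16->8, 19->10, 6->3, 1->1, 18->9, 14->7, 12->5, 13->6
rank(y): 1->1, 3->3, 11->11, 12->12, 2->2, 10->10, 8->8, 4->4, 5->5, 7->7, 9->9, 6->6
Step 2: d_i = R_x(i) - R_y(i); compute d_i^2.
  (4-1)^2=9, (2-3)^2=1, (11-11)^2=0, (12-12)^2=0, (8-2)^2=36, (10-10)^2=0, (3-8)^2=25, (1-4)^2=9, (9-5)^2=16, (7-7)^2=0, (5-9)^2=16, (6-6)^2=0
sum(d^2) = 112.
Step 3: rho = 1 - 6*112 / (12*(12^2 - 1)) = 1 - 672/1716 = 0.608392.
Step 4: Under H0, t = rho * sqrt((n-2)/(1-rho^2)) = 2.4242 ~ t(10).
Step 5: Two-sided p-value from the t-distribution with 10 df = 0.035806.
Step 6: alpha = 0.05. reject H0.

rho = 0.6084, p = 0.035806, reject H0 at alpha = 0.05.


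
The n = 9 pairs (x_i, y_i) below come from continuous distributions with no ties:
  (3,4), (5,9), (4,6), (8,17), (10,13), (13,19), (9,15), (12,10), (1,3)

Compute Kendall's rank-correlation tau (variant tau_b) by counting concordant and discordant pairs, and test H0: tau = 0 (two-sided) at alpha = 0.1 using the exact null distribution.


Step 1: Enumerate the 36 unordered pairs (i,j) with i<j and classify each by sign(x_j-x_i) * sign(y_j-y_i).
  (1,2):dx=+2,dy=+5->C; (1,3):dx=+1,dy=+2->C; (1,4):dx=+5,dy=+13->C; (1,5):dx=+7,dy=+9->C
  (1,6):dx=+10,dy=+15->C; (1,7):dx=+6,dy=+11->C; (1,8):dx=+9,dy=+6->C; (1,9):dx=-2,dy=-1->C
  (2,3):dx=-1,dy=-3->C; (2,4):dx=+3,dy=+8->C; (2,5):dx=+5,dy=+4->C; (2,6):dx=+8,dy=+10->C
  (2,7):dx=+4,dy=+6->C; (2,8):dx=+7,dy=+1->C; (2,9):dx=-4,dy=-6->C; (3,4):dx=+4,dy=+11->C
  (3,5):dx=+6,dy=+7->C; (3,6):dx=+9,dy=+13->C; (3,7):dx=+5,dy=+9->C; (3,8):dx=+8,dy=+4->C
  (3,9):dx=-3,dy=-3->C; (4,5):dx=+2,dy=-4->D; (4,6):dx=+5,dy=+2->C; (4,7):dx=+1,dy=-2->D
  (4,8):dx=+4,dy=-7->D; (4,9):dx=-7,dy=-14->C; (5,6):dx=+3,dy=+6->C; (5,7):dx=-1,dy=+2->D
  (5,8):dx=+2,dy=-3->D; (5,9):dx=-9,dy=-10->C; (6,7):dx=-4,dy=-4->C; (6,8):dx=-1,dy=-9->C
  (6,9):dx=-12,dy=-16->C; (7,8):dx=+3,dy=-5->D; (7,9):dx=-8,dy=-12->C; (8,9):dx=-11,dy=-7->C
Step 2: C = 30, D = 6, total pairs = 36.
Step 3: tau = (C - D)/(n(n-1)/2) = (30 - 6)/36 = 0.666667.
Step 4: Exact two-sided p-value (enumerate n! = 362880 permutations of y under H0): p = 0.012665.
Step 5: alpha = 0.1. reject H0.

tau_b = 0.6667 (C=30, D=6), p = 0.012665, reject H0.


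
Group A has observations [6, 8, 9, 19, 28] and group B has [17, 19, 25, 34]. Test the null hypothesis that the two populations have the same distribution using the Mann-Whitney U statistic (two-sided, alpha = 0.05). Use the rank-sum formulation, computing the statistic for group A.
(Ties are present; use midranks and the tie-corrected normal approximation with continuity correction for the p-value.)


Step 1: Combine and sort all 9 observations; assign midranks.
sorted (value, group): (6,X), (8,X), (9,X), (17,Y), (19,X), (19,Y), (25,Y), (28,X), (34,Y)
ranks: 6->1, 8->2, 9->3, 17->4, 19->5.5, 19->5.5, 25->7, 28->8, 34->9
Step 2: Rank sum for X: R1 = 1 + 2 + 3 + 5.5 + 8 = 19.5.
Step 3: U_X = R1 - n1(n1+1)/2 = 19.5 - 5*6/2 = 19.5 - 15 = 4.5.
       U_Y = n1*n2 - U_X = 20 - 4.5 = 15.5.
Step 4: Ties are present, so use the tie-corrected normal approximation (with continuity correction) for the p-value.
Step 5: p-value = 0.218742; compare to alpha = 0.05. fail to reject H0.

U_X = 4.5, p = 0.218742, fail to reject H0 at alpha = 0.05.


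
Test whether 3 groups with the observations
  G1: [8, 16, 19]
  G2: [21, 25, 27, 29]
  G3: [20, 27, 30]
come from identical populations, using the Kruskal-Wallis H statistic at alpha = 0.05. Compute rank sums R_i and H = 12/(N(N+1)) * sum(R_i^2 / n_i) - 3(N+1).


Step 1: Combine all N = 10 observations and assign midranks.
sorted (value, group, rank): (8,G1,1), (16,G1,2), (19,G1,3), (20,G3,4), (21,G2,5), (25,G2,6), (27,G2,7.5), (27,G3,7.5), (29,G2,9), (30,G3,10)
Step 2: Sum ranks within each group.
R_1 = 6 (n_1 = 3)
R_2 = 27.5 (n_2 = 4)
R_3 = 21.5 (n_3 = 3)
Step 3: H = 12/(N(N+1)) * sum(R_i^2/n_i) - 3(N+1)
     = 12/(10*11) * (6^2/3 + 27.5^2/4 + 21.5^2/3) - 3*11
     = 0.109091 * 355.146 - 33
     = 5.743182.
Step 4: Ties present; correction factor C = 1 - 6/(10^3 - 10) = 0.993939. Corrected H = 5.743182 / 0.993939 = 5.778201.
Step 5: Under H0, H ~ chi^2(2); p-value = 0.055626.
Step 6: alpha = 0.05. fail to reject H0.

H = 5.7782, df = 2, p = 0.055626, fail to reject H0.


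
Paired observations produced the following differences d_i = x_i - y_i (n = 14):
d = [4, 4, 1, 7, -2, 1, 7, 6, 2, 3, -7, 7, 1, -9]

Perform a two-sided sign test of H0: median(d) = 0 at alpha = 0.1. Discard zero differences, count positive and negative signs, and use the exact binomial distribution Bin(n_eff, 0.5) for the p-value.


Step 1: Discard zero differences. Original n = 14; n_eff = number of nonzero differences = 14.
Nonzero differences (with sign): +4, +4, +1, +7, -2, +1, +7, +6, +2, +3, -7, +7, +1, -9
Step 2: Count signs: positive = 11, negative = 3.
Step 3: Under H0: P(positive) = 0.5, so the number of positives S ~ Bin(14, 0.5).
Step 4: Two-sided exact p-value = sum of Bin(14,0.5) probabilities at or below the observed probability = 0.057373.
Step 5: alpha = 0.1. reject H0.

n_eff = 14, pos = 11, neg = 3, p = 0.057373, reject H0.


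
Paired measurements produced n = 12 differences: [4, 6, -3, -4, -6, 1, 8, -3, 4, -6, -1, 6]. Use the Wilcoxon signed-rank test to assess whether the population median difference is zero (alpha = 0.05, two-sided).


Step 1: Drop any zero differences (none here) and take |d_i|.
|d| = [4, 6, 3, 4, 6, 1, 8, 3, 4, 6, 1, 6]
Step 2: Midrank |d_i| (ties get averaged ranks).
ranks: |4|->6, |6|->9.5, |3|->3.5, |4|->6, |6|->9.5, |1|->1.5, |8|->12, |3|->3.5, |4|->6, |6|->9.5, |1|->1.5, |6|->9.5
Step 3: Attach original signs; sum ranks with positive sign and with negative sign.
W+ = 6 + 9.5 + 1.5 + 12 + 6 + 9.5 = 44.5
W- = 3.5 + 6 + 9.5 + 3.5 + 9.5 + 1.5 = 33.5
(Check: W+ + W- = 78 should equal n(n+1)/2 = 78.)
Step 4: Test statistic W = min(W+, W-) = 33.5.
Step 5: Ties in |d|, so use the tie-corrected normal approximation.
        E[W] = n(n+1)/4 = 12*13/4 = 39.
        Tie groups: |d|=1 (t=2), |d|=3 (t=2), |d|=4 (t=3), |d|=6 (t=4); sum(t^3 - t) = 96.
        Var[W] = n(n+1)(2n+1)/24 - sum(t^3-t)/48 = 3900/24 - 96/48 = 160.5.
        z = (W - E[W]) / sqrt(Var[W]) = (33.5 - 39) / 12.6689 = -0.4341.
        Two-sided p = 2*Phi(z) = 0.664190.
Step 6: alpha = 0.05. fail to reject H0.

W+ = 44.5, W- = 33.5, W = min = 33.5, p = 0.664190, fail to reject H0.


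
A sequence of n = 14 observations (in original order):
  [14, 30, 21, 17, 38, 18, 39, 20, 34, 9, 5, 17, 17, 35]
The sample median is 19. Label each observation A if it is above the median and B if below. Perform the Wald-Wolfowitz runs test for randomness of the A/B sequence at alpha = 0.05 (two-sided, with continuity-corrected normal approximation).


Step 1: Compute median = 19; label A = above, B = below.
Labels in order: BAABABAAABBBBA  (n_A = 7, n_B = 7)
Step 2: Count runs R = 8.
Step 3: Under H0 (random ordering), E[R] = 2*n_A*n_B/(n_A+n_B) + 1 = 2*7*7/14 + 1 = 8.0000.
        Var[R] = 2*n_A*n_B*(2*n_A*n_B - n_A - n_B) / ((n_A+n_B)^2 * (n_A+n_B-1)) = 8232/2548 = 3.2308.
        SD[R] = 1.7974.
Step 4: R = E[R], so z = 0 with no continuity correction.
Step 5: Two-sided p-value via normal approximation = 2*(1 - Phi(|z|)) = 1.000000.
Step 6: alpha = 0.05. fail to reject H0.

R = 8, z = 0.0000, p = 1.000000, fail to reject H0.


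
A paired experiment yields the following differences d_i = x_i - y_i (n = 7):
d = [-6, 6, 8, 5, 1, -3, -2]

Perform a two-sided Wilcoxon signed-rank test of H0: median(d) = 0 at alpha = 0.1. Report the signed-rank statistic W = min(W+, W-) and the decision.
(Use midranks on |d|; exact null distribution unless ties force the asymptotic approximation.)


Step 1: Drop any zero differences (none here) and take |d_i|.
|d| = [6, 6, 8, 5, 1, 3, 2]
Step 2: Midrank |d_i| (ties get averaged ranks).
ranks: |6|->5.5, |6|->5.5, |8|->7, |5|->4, |1|->1, |3|->3, |2|->2
Step 3: Attach original signs; sum ranks with positive sign and with negative sign.
W+ = 5.5 + 7 + 4 + 1 = 17.5
W- = 5.5 + 3 + 2 = 10.5
(Check: W+ + W- = 28 should equal n(n+1)/2 = 28.)
Step 4: Test statistic W = min(W+, W-) = 10.5.
Step 5: Ties in |d|, so use the tie-corrected normal approximation.
        E[W] = n(n+1)/4 = 7*8/4 = 14.
        Tie groups: |d|=6 (t=2); sum(t^3 - t) = 6.
        Var[W] = n(n+1)(2n+1)/24 - sum(t^3-t)/48 = 840/24 - 6/48 = 34.875.
        z = (W - E[W]) / sqrt(Var[W]) = (10.5 - 14) / 5.9055 = -0.5927.
        Two-sided p = 2*Phi(z) = 0.553404.
Step 6: alpha = 0.1. fail to reject H0.

W+ = 17.5, W- = 10.5, W = min = 10.5, p = 0.553404, fail to reject H0.


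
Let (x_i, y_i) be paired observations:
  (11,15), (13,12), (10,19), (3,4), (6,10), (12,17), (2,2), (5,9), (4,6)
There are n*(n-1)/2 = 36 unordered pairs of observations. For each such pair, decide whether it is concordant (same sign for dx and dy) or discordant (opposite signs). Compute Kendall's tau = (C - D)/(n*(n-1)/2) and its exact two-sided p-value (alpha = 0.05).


Step 1: Enumerate the 36 unordered pairs (i,j) with i<j and classify each by sign(x_j-x_i) * sign(y_j-y_i).
  (1,2):dx=+2,dy=-3->D; (1,3):dx=-1,dy=+4->D; (1,4):dx=-8,dy=-11->C; (1,5):dx=-5,dy=-5->C
  (1,6):dx=+1,dy=+2->C; (1,7):dx=-9,dy=-13->C; (1,8):dx=-6,dy=-6->C; (1,9):dx=-7,dy=-9->C
  (2,3):dx=-3,dy=+7->D; (2,4):dx=-10,dy=-8->C; (2,5):dx=-7,dy=-2->C; (2,6):dx=-1,dy=+5->D
  (2,7):dx=-11,dy=-10->C; (2,8):dx=-8,dy=-3->C; (2,9):dx=-9,dy=-6->C; (3,4):dx=-7,dy=-15->C
  (3,5):dx=-4,dy=-9->C; (3,6):dx=+2,dy=-2->D; (3,7):dx=-8,dy=-17->C; (3,8):dx=-5,dy=-10->C
  (3,9):dx=-6,dy=-13->C; (4,5):dx=+3,dy=+6->C; (4,6):dx=+9,dy=+13->C; (4,7):dx=-1,dy=-2->C
  (4,8):dx=+2,dy=+5->C; (4,9):dx=+1,dy=+2->C; (5,6):dx=+6,dy=+7->C; (5,7):dx=-4,dy=-8->C
  (5,8):dx=-1,dy=-1->C; (5,9):dx=-2,dy=-4->C; (6,7):dx=-10,dy=-15->C; (6,8):dx=-7,dy=-8->C
  (6,9):dx=-8,dy=-11->C; (7,8):dx=+3,dy=+7->C; (7,9):dx=+2,dy=+4->C; (8,9):dx=-1,dy=-3->C
Step 2: C = 31, D = 5, total pairs = 36.
Step 3: tau = (C - D)/(n(n-1)/2) = (31 - 5)/36 = 0.722222.
Step 4: Exact two-sided p-value (enumerate n! = 362880 permutations of y under H0): p = 0.005886.
Step 5: alpha = 0.05. reject H0.

tau_b = 0.7222 (C=31, D=5), p = 0.005886, reject H0.


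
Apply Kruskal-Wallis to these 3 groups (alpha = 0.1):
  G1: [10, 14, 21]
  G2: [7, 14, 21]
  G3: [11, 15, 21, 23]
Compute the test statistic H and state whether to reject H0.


Step 1: Combine all N = 10 observations and assign midranks.
sorted (value, group, rank): (7,G2,1), (10,G1,2), (11,G3,3), (14,G1,4.5), (14,G2,4.5), (15,G3,6), (21,G1,8), (21,G2,8), (21,G3,8), (23,G3,10)
Step 2: Sum ranks within each group.
R_1 = 14.5 (n_1 = 3)
R_2 = 13.5 (n_2 = 3)
R_3 = 27 (n_3 = 4)
Step 3: H = 12/(N(N+1)) * sum(R_i^2/n_i) - 3(N+1)
     = 12/(10*11) * (14.5^2/3 + 13.5^2/3 + 27^2/4) - 3*11
     = 0.109091 * 313.083 - 33
     = 1.154545.
Step 4: Ties present; correction factor C = 1 - 30/(10^3 - 10) = 0.969697. Corrected H = 1.154545 / 0.969697 = 1.190625.
Step 5: Under H0, H ~ chi^2(2); p-value = 0.551390.
Step 6: alpha = 0.1. fail to reject H0.

H = 1.1906, df = 2, p = 0.551390, fail to reject H0.


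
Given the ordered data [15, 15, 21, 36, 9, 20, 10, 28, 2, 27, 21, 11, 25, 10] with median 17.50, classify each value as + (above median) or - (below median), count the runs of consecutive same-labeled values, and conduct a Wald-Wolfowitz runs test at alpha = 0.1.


Step 1: Compute median = 17.50; label A = above, B = below.
Labels in order: BBAABABABAABAB  (n_A = 7, n_B = 7)
Step 2: Count runs R = 11.
Step 3: Under H0 (random ordering), E[R] = 2*n_A*n_B/(n_A+n_B) + 1 = 2*7*7/14 + 1 = 8.0000.
        Var[R] = 2*n_A*n_B*(2*n_A*n_B - n_A - n_B) / ((n_A+n_B)^2 * (n_A+n_B-1)) = 8232/2548 = 3.2308.
        SD[R] = 1.7974.
Step 4: Continuity-corrected z = (R - 0.5 - E[R]) / SD[R] = (11 - 0.5 - 8.0000) / 1.7974 = 1.3909.
Step 5: Two-sided p-value via normal approximation = 2*(1 - Phi(|z|)) = 0.164264.
Step 6: alpha = 0.1. fail to reject H0.

R = 11, z = 1.3909, p = 0.164264, fail to reject H0.


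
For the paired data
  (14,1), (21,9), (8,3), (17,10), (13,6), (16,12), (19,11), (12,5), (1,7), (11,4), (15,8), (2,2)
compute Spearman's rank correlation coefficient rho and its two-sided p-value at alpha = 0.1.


Step 1: Rank x and y separately (midranks; no ties here).
rank(x): 14->7, 21->12, 8->3, 17->10, 13->6, 16->9, 19->11, 12->5, 1->1, 11->4, 15->8, 2->2
rank(y): 1->1, 9->9, 3->3, 10->10, 6->6, 12->12, 11->11, 5->5, 7->7, 4->4, 8->8, 2->2
Step 2: d_i = R_x(i) - R_y(i); compute d_i^2.
  (7-1)^2=36, (12-9)^2=9, (3-3)^2=0, (10-10)^2=0, (6-6)^2=0, (9-12)^2=9, (11-11)^2=0, (5-5)^2=0, (1-7)^2=36, (4-4)^2=0, (8-8)^2=0, (2-2)^2=0
sum(d^2) = 90.
Step 3: rho = 1 - 6*90 / (12*(12^2 - 1)) = 1 - 540/1716 = 0.685315.
Step 4: Under H0, t = rho * sqrt((n-2)/(1-rho^2)) = 2.9759 ~ t(10).
Step 5: Two-sided p-value from the t-distribution with 10 df = 0.013906.
Step 6: alpha = 0.1. reject H0.

rho = 0.6853, p = 0.013906, reject H0 at alpha = 0.1.


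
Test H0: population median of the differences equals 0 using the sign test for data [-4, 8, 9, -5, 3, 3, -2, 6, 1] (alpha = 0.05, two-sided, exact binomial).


Step 1: Discard zero differences. Original n = 9; n_eff = number of nonzero differences = 9.
Nonzero differences (with sign): -4, +8, +9, -5, +3, +3, -2, +6, +1
Step 2: Count signs: positive = 6, negative = 3.
Step 3: Under H0: P(positive) = 0.5, so the number of positives S ~ Bin(9, 0.5).
Step 4: Two-sided exact p-value = sum of Bin(9,0.5) probabilities at or below the observed probability = 0.507812.
Step 5: alpha = 0.05. fail to reject H0.

n_eff = 9, pos = 6, neg = 3, p = 0.507812, fail to reject H0.


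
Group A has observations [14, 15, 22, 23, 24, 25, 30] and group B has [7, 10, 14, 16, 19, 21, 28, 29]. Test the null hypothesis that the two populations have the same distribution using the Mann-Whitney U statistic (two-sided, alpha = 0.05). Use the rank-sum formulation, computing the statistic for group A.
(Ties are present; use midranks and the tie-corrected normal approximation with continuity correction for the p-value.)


Step 1: Combine and sort all 15 observations; assign midranks.
sorted (value, group): (7,Y), (10,Y), (14,X), (14,Y), (15,X), (16,Y), (19,Y), (21,Y), (22,X), (23,X), (24,X), (25,X), (28,Y), (29,Y), (30,X)
ranks: 7->1, 10->2, 14->3.5, 14->3.5, 15->5, 16->6, 19->7, 21->8, 22->9, 23->10, 24->11, 25->12, 28->13, 29->14, 30->15
Step 2: Rank sum for X: R1 = 3.5 + 5 + 9 + 10 + 11 + 12 + 15 = 65.5.
Step 3: U_X = R1 - n1(n1+1)/2 = 65.5 - 7*8/2 = 65.5 - 28 = 37.5.
       U_Y = n1*n2 - U_X = 56 - 37.5 = 18.5.
Step 4: Ties are present, so use the tie-corrected normal approximation (with continuity correction) for the p-value.
Step 5: p-value = 0.297190; compare to alpha = 0.05. fail to reject H0.

U_X = 37.5, p = 0.297190, fail to reject H0 at alpha = 0.05.


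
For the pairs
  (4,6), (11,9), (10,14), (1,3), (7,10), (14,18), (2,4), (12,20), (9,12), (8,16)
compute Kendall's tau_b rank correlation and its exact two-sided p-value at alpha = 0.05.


Step 1: Enumerate the 45 unordered pairs (i,j) with i<j and classify each by sign(x_j-x_i) * sign(y_j-y_i).
  (1,2):dx=+7,dy=+3->C; (1,3):dx=+6,dy=+8->C; (1,4):dx=-3,dy=-3->C; (1,5):dx=+3,dy=+4->C
  (1,6):dx=+10,dy=+12->C; (1,7):dx=-2,dy=-2->C; (1,8):dx=+8,dy=+14->C; (1,9):dx=+5,dy=+6->C
  (1,10):dx=+4,dy=+10->C; (2,3):dx=-1,dy=+5->D; (2,4):dx=-10,dy=-6->C; (2,5):dx=-4,dy=+1->D
  (2,6):dx=+3,dy=+9->C; (2,7):dx=-9,dy=-5->C; (2,8):dx=+1,dy=+11->C; (2,9):dx=-2,dy=+3->D
  (2,10):dx=-3,dy=+7->D; (3,4):dx=-9,dy=-11->C; (3,5):dx=-3,dy=-4->C; (3,6):dx=+4,dy=+4->C
  (3,7):dx=-8,dy=-10->C; (3,8):dx=+2,dy=+6->C; (3,9):dx=-1,dy=-2->C; (3,10):dx=-2,dy=+2->D
  (4,5):dx=+6,dy=+7->C; (4,6):dx=+13,dy=+15->C; (4,7):dx=+1,dy=+1->C; (4,8):dx=+11,dy=+17->C
  (4,9):dx=+8,dy=+9->C; (4,10):dx=+7,dy=+13->C; (5,6):dx=+7,dy=+8->C; (5,7):dx=-5,dy=-6->C
  (5,8):dx=+5,dy=+10->C; (5,9):dx=+2,dy=+2->C; (5,10):dx=+1,dy=+6->C; (6,7):dx=-12,dy=-14->C
  (6,8):dx=-2,dy=+2->D; (6,9):dx=-5,dy=-6->C; (6,10):dx=-6,dy=-2->C; (7,8):dx=+10,dy=+16->C
  (7,9):dx=+7,dy=+8->C; (7,10):dx=+6,dy=+12->C; (8,9):dx=-3,dy=-8->C; (8,10):dx=-4,dy=-4->C
  (9,10):dx=-1,dy=+4->D
Step 2: C = 38, D = 7, total pairs = 45.
Step 3: tau = (C - D)/(n(n-1)/2) = (38 - 7)/45 = 0.688889.
Step 4: Exact two-sided p-value (enumerate n! = 3628800 permutations of y under H0): p = 0.004687.
Step 5: alpha = 0.05. reject H0.

tau_b = 0.6889 (C=38, D=7), p = 0.004687, reject H0.


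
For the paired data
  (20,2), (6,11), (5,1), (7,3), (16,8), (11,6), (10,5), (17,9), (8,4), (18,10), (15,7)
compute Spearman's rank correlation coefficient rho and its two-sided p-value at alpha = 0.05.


Step 1: Rank x and y separately (midranks; no ties here).
rank(x): 20->11, 6->2, 5->1, 7->3, 16->8, 11->6, 10->5, 17->9, 8->4, 18->10, 15->7
rank(y): 2->2, 11->11, 1->1, 3->3, 8->8, 6->6, 5->5, 9->9, 4->4, 10->10, 7->7
Step 2: d_i = R_x(i) - R_y(i); compute d_i^2.
  (11-2)^2=81, (2-11)^2=81, (1-1)^2=0, (3-3)^2=0, (8-8)^2=0, (6-6)^2=0, (5-5)^2=0, (9-9)^2=0, (4-4)^2=0, (10-10)^2=0, (7-7)^2=0
sum(d^2) = 162.
Step 3: rho = 1 - 6*162 / (11*(11^2 - 1)) = 1 - 972/1320 = 0.263636.
Step 4: Under H0, t = rho * sqrt((n-2)/(1-rho^2)) = 0.8199 ~ t(9).
Step 5: Two-sided p-value from the t-distribution with 9 df = 0.433441.
Step 6: alpha = 0.05. fail to reject H0.

rho = 0.2636, p = 0.433441, fail to reject H0 at alpha = 0.05.


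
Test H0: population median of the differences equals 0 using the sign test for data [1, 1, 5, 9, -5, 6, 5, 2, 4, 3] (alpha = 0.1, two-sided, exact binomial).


Step 1: Discard zero differences. Original n = 10; n_eff = number of nonzero differences = 10.
Nonzero differences (with sign): +1, +1, +5, +9, -5, +6, +5, +2, +4, +3
Step 2: Count signs: positive = 9, negative = 1.
Step 3: Under H0: P(positive) = 0.5, so the number of positives S ~ Bin(10, 0.5).
Step 4: Two-sided exact p-value = sum of Bin(10,0.5) probabilities at or below the observed probability = 0.021484.
Step 5: alpha = 0.1. reject H0.

n_eff = 10, pos = 9, neg = 1, p = 0.021484, reject H0.


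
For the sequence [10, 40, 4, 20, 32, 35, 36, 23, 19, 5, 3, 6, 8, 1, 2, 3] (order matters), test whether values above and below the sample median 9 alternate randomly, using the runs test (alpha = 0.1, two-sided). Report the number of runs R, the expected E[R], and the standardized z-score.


Step 1: Compute median = 9; label A = above, B = below.
Labels in order: AABAAAAAABBBBBBB  (n_A = 8, n_B = 8)
Step 2: Count runs R = 4.
Step 3: Under H0 (random ordering), E[R] = 2*n_A*n_B/(n_A+n_B) + 1 = 2*8*8/16 + 1 = 9.0000.
        Var[R] = 2*n_A*n_B*(2*n_A*n_B - n_A - n_B) / ((n_A+n_B)^2 * (n_A+n_B-1)) = 14336/3840 = 3.7333.
        SD[R] = 1.9322.
Step 4: Continuity-corrected z = (R + 0.5 - E[R]) / SD[R] = (4 + 0.5 - 9.0000) / 1.9322 = -2.3290.
Step 5: Two-sided p-value via normal approximation = 2*(1 - Phi(|z|)) = 0.019861.
Step 6: alpha = 0.1. reject H0.

R = 4, z = -2.3290, p = 0.019861, reject H0.
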